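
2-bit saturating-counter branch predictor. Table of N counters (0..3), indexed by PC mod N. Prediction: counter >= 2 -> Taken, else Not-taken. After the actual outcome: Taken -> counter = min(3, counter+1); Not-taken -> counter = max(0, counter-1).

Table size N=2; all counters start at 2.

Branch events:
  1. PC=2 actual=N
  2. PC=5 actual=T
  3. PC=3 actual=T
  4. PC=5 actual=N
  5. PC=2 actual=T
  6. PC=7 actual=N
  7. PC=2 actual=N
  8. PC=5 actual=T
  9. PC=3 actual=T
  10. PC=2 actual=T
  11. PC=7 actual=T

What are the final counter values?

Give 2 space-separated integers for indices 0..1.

Ev 1: PC=2 idx=0 pred=T actual=N -> ctr[0]=1
Ev 2: PC=5 idx=1 pred=T actual=T -> ctr[1]=3
Ev 3: PC=3 idx=1 pred=T actual=T -> ctr[1]=3
Ev 4: PC=5 idx=1 pred=T actual=N -> ctr[1]=2
Ev 5: PC=2 idx=0 pred=N actual=T -> ctr[0]=2
Ev 6: PC=7 idx=1 pred=T actual=N -> ctr[1]=1
Ev 7: PC=2 idx=0 pred=T actual=N -> ctr[0]=1
Ev 8: PC=5 idx=1 pred=N actual=T -> ctr[1]=2
Ev 9: PC=3 idx=1 pred=T actual=T -> ctr[1]=3
Ev 10: PC=2 idx=0 pred=N actual=T -> ctr[0]=2
Ev 11: PC=7 idx=1 pred=T actual=T -> ctr[1]=3

Answer: 2 3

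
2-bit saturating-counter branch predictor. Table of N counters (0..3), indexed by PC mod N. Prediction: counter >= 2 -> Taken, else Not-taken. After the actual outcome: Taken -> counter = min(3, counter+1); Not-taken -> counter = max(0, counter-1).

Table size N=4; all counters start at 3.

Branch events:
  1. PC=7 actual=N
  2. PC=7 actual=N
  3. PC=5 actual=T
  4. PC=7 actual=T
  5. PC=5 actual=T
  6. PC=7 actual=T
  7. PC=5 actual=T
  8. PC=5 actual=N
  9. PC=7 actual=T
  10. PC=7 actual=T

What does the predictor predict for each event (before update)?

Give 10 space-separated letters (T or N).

Answer: T T T N T T T T T T

Derivation:
Ev 1: PC=7 idx=3 pred=T actual=N -> ctr[3]=2
Ev 2: PC=7 idx=3 pred=T actual=N -> ctr[3]=1
Ev 3: PC=5 idx=1 pred=T actual=T -> ctr[1]=3
Ev 4: PC=7 idx=3 pred=N actual=T -> ctr[3]=2
Ev 5: PC=5 idx=1 pred=T actual=T -> ctr[1]=3
Ev 6: PC=7 idx=3 pred=T actual=T -> ctr[3]=3
Ev 7: PC=5 idx=1 pred=T actual=T -> ctr[1]=3
Ev 8: PC=5 idx=1 pred=T actual=N -> ctr[1]=2
Ev 9: PC=7 idx=3 pred=T actual=T -> ctr[3]=3
Ev 10: PC=7 idx=3 pred=T actual=T -> ctr[3]=3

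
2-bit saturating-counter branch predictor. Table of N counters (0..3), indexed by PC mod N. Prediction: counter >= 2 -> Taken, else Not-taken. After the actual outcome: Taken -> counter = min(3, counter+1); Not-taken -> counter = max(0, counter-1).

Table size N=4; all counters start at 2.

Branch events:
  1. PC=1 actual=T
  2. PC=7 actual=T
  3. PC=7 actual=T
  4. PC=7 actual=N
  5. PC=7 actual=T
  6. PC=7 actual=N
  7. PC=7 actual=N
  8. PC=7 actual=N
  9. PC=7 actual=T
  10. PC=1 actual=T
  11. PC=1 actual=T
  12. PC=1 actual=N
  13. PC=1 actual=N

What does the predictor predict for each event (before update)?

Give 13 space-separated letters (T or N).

Ev 1: PC=1 idx=1 pred=T actual=T -> ctr[1]=3
Ev 2: PC=7 idx=3 pred=T actual=T -> ctr[3]=3
Ev 3: PC=7 idx=3 pred=T actual=T -> ctr[3]=3
Ev 4: PC=7 idx=3 pred=T actual=N -> ctr[3]=2
Ev 5: PC=7 idx=3 pred=T actual=T -> ctr[3]=3
Ev 6: PC=7 idx=3 pred=T actual=N -> ctr[3]=2
Ev 7: PC=7 idx=3 pred=T actual=N -> ctr[3]=1
Ev 8: PC=7 idx=3 pred=N actual=N -> ctr[3]=0
Ev 9: PC=7 idx=3 pred=N actual=T -> ctr[3]=1
Ev 10: PC=1 idx=1 pred=T actual=T -> ctr[1]=3
Ev 11: PC=1 idx=1 pred=T actual=T -> ctr[1]=3
Ev 12: PC=1 idx=1 pred=T actual=N -> ctr[1]=2
Ev 13: PC=1 idx=1 pred=T actual=N -> ctr[1]=1

Answer: T T T T T T T N N T T T T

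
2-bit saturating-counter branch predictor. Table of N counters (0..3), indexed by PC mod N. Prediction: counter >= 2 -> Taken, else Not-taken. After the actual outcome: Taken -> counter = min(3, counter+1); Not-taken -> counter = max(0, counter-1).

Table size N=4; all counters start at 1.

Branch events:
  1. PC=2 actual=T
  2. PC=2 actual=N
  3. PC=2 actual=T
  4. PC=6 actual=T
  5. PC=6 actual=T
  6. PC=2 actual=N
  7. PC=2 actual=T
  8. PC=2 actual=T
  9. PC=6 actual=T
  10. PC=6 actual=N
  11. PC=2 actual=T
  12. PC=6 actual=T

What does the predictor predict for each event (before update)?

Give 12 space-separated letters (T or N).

Answer: N T N T T T T T T T T T

Derivation:
Ev 1: PC=2 idx=2 pred=N actual=T -> ctr[2]=2
Ev 2: PC=2 idx=2 pred=T actual=N -> ctr[2]=1
Ev 3: PC=2 idx=2 pred=N actual=T -> ctr[2]=2
Ev 4: PC=6 idx=2 pred=T actual=T -> ctr[2]=3
Ev 5: PC=6 idx=2 pred=T actual=T -> ctr[2]=3
Ev 6: PC=2 idx=2 pred=T actual=N -> ctr[2]=2
Ev 7: PC=2 idx=2 pred=T actual=T -> ctr[2]=3
Ev 8: PC=2 idx=2 pred=T actual=T -> ctr[2]=3
Ev 9: PC=6 idx=2 pred=T actual=T -> ctr[2]=3
Ev 10: PC=6 idx=2 pred=T actual=N -> ctr[2]=2
Ev 11: PC=2 idx=2 pred=T actual=T -> ctr[2]=3
Ev 12: PC=6 idx=2 pred=T actual=T -> ctr[2]=3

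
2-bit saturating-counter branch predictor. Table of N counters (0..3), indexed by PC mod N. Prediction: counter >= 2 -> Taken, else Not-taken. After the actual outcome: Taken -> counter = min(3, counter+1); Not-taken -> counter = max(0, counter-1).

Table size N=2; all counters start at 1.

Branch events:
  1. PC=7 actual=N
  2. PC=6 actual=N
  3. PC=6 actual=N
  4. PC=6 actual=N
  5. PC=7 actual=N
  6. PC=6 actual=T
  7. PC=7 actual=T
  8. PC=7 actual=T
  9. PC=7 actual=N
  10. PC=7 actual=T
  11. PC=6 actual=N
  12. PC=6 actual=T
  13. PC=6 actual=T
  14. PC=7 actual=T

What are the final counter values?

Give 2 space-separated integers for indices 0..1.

Ev 1: PC=7 idx=1 pred=N actual=N -> ctr[1]=0
Ev 2: PC=6 idx=0 pred=N actual=N -> ctr[0]=0
Ev 3: PC=6 idx=0 pred=N actual=N -> ctr[0]=0
Ev 4: PC=6 idx=0 pred=N actual=N -> ctr[0]=0
Ev 5: PC=7 idx=1 pred=N actual=N -> ctr[1]=0
Ev 6: PC=6 idx=0 pred=N actual=T -> ctr[0]=1
Ev 7: PC=7 idx=1 pred=N actual=T -> ctr[1]=1
Ev 8: PC=7 idx=1 pred=N actual=T -> ctr[1]=2
Ev 9: PC=7 idx=1 pred=T actual=N -> ctr[1]=1
Ev 10: PC=7 idx=1 pred=N actual=T -> ctr[1]=2
Ev 11: PC=6 idx=0 pred=N actual=N -> ctr[0]=0
Ev 12: PC=6 idx=0 pred=N actual=T -> ctr[0]=1
Ev 13: PC=6 idx=0 pred=N actual=T -> ctr[0]=2
Ev 14: PC=7 idx=1 pred=T actual=T -> ctr[1]=3

Answer: 2 3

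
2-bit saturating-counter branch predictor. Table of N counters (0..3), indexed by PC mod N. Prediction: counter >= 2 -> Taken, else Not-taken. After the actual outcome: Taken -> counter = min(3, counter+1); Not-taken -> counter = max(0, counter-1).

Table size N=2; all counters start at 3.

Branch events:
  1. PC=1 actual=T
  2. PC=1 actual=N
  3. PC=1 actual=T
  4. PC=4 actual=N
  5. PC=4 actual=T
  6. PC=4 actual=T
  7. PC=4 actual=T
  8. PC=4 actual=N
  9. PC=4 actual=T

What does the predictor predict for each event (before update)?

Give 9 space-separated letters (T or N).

Ev 1: PC=1 idx=1 pred=T actual=T -> ctr[1]=3
Ev 2: PC=1 idx=1 pred=T actual=N -> ctr[1]=2
Ev 3: PC=1 idx=1 pred=T actual=T -> ctr[1]=3
Ev 4: PC=4 idx=0 pred=T actual=N -> ctr[0]=2
Ev 5: PC=4 idx=0 pred=T actual=T -> ctr[0]=3
Ev 6: PC=4 idx=0 pred=T actual=T -> ctr[0]=3
Ev 7: PC=4 idx=0 pred=T actual=T -> ctr[0]=3
Ev 8: PC=4 idx=0 pred=T actual=N -> ctr[0]=2
Ev 9: PC=4 idx=0 pred=T actual=T -> ctr[0]=3

Answer: T T T T T T T T T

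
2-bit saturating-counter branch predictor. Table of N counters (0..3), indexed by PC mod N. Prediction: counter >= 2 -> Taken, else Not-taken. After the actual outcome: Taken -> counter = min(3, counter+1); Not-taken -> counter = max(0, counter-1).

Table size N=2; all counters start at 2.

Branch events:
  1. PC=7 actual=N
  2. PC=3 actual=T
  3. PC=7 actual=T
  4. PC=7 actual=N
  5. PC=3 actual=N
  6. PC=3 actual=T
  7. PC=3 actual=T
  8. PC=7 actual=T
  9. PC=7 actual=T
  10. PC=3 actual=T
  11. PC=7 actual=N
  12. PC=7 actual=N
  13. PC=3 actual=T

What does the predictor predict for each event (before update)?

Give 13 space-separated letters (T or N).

Ev 1: PC=7 idx=1 pred=T actual=N -> ctr[1]=1
Ev 2: PC=3 idx=1 pred=N actual=T -> ctr[1]=2
Ev 3: PC=7 idx=1 pred=T actual=T -> ctr[1]=3
Ev 4: PC=7 idx=1 pred=T actual=N -> ctr[1]=2
Ev 5: PC=3 idx=1 pred=T actual=N -> ctr[1]=1
Ev 6: PC=3 idx=1 pred=N actual=T -> ctr[1]=2
Ev 7: PC=3 idx=1 pred=T actual=T -> ctr[1]=3
Ev 8: PC=7 idx=1 pred=T actual=T -> ctr[1]=3
Ev 9: PC=7 idx=1 pred=T actual=T -> ctr[1]=3
Ev 10: PC=3 idx=1 pred=T actual=T -> ctr[1]=3
Ev 11: PC=7 idx=1 pred=T actual=N -> ctr[1]=2
Ev 12: PC=7 idx=1 pred=T actual=N -> ctr[1]=1
Ev 13: PC=3 idx=1 pred=N actual=T -> ctr[1]=2

Answer: T N T T T N T T T T T T N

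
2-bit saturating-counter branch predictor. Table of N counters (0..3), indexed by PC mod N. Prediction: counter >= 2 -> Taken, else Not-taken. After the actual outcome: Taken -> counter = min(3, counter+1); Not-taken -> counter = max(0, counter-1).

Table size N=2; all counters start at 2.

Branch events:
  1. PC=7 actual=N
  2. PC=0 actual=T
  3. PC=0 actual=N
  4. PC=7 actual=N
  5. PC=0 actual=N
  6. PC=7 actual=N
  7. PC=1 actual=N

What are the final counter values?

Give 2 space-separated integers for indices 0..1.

Answer: 1 0

Derivation:
Ev 1: PC=7 idx=1 pred=T actual=N -> ctr[1]=1
Ev 2: PC=0 idx=0 pred=T actual=T -> ctr[0]=3
Ev 3: PC=0 idx=0 pred=T actual=N -> ctr[0]=2
Ev 4: PC=7 idx=1 pred=N actual=N -> ctr[1]=0
Ev 5: PC=0 idx=0 pred=T actual=N -> ctr[0]=1
Ev 6: PC=7 idx=1 pred=N actual=N -> ctr[1]=0
Ev 7: PC=1 idx=1 pred=N actual=N -> ctr[1]=0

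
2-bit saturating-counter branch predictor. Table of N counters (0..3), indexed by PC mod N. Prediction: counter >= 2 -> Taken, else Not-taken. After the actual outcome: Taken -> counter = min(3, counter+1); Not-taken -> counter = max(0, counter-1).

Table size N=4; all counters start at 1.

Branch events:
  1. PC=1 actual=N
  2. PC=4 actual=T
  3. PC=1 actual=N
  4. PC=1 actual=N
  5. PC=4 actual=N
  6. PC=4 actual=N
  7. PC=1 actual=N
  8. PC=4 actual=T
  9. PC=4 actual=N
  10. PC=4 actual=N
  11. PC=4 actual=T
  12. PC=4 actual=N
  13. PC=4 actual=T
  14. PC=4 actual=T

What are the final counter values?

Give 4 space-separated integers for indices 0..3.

Answer: 2 0 1 1

Derivation:
Ev 1: PC=1 idx=1 pred=N actual=N -> ctr[1]=0
Ev 2: PC=4 idx=0 pred=N actual=T -> ctr[0]=2
Ev 3: PC=1 idx=1 pred=N actual=N -> ctr[1]=0
Ev 4: PC=1 idx=1 pred=N actual=N -> ctr[1]=0
Ev 5: PC=4 idx=0 pred=T actual=N -> ctr[0]=1
Ev 6: PC=4 idx=0 pred=N actual=N -> ctr[0]=0
Ev 7: PC=1 idx=1 pred=N actual=N -> ctr[1]=0
Ev 8: PC=4 idx=0 pred=N actual=T -> ctr[0]=1
Ev 9: PC=4 idx=0 pred=N actual=N -> ctr[0]=0
Ev 10: PC=4 idx=0 pred=N actual=N -> ctr[0]=0
Ev 11: PC=4 idx=0 pred=N actual=T -> ctr[0]=1
Ev 12: PC=4 idx=0 pred=N actual=N -> ctr[0]=0
Ev 13: PC=4 idx=0 pred=N actual=T -> ctr[0]=1
Ev 14: PC=4 idx=0 pred=N actual=T -> ctr[0]=2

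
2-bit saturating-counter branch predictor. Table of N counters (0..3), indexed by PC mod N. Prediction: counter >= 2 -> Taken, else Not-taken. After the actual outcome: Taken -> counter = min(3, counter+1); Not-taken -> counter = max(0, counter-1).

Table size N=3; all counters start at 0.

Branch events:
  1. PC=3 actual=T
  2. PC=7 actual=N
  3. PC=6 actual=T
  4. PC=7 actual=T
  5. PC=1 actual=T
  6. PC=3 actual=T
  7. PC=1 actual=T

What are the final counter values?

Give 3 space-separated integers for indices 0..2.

Answer: 3 3 0

Derivation:
Ev 1: PC=3 idx=0 pred=N actual=T -> ctr[0]=1
Ev 2: PC=7 idx=1 pred=N actual=N -> ctr[1]=0
Ev 3: PC=6 idx=0 pred=N actual=T -> ctr[0]=2
Ev 4: PC=7 idx=1 pred=N actual=T -> ctr[1]=1
Ev 5: PC=1 idx=1 pred=N actual=T -> ctr[1]=2
Ev 6: PC=3 idx=0 pred=T actual=T -> ctr[0]=3
Ev 7: PC=1 idx=1 pred=T actual=T -> ctr[1]=3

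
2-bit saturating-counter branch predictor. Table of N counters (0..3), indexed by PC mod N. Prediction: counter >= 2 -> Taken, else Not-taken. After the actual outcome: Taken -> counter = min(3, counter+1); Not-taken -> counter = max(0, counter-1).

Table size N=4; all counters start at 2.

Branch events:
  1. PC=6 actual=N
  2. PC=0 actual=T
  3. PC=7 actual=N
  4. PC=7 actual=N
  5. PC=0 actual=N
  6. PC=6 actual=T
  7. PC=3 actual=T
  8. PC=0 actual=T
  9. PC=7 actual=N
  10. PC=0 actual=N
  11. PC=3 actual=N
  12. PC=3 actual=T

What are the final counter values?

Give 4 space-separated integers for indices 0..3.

Ev 1: PC=6 idx=2 pred=T actual=N -> ctr[2]=1
Ev 2: PC=0 idx=0 pred=T actual=T -> ctr[0]=3
Ev 3: PC=7 idx=3 pred=T actual=N -> ctr[3]=1
Ev 4: PC=7 idx=3 pred=N actual=N -> ctr[3]=0
Ev 5: PC=0 idx=0 pred=T actual=N -> ctr[0]=2
Ev 6: PC=6 idx=2 pred=N actual=T -> ctr[2]=2
Ev 7: PC=3 idx=3 pred=N actual=T -> ctr[3]=1
Ev 8: PC=0 idx=0 pred=T actual=T -> ctr[0]=3
Ev 9: PC=7 idx=3 pred=N actual=N -> ctr[3]=0
Ev 10: PC=0 idx=0 pred=T actual=N -> ctr[0]=2
Ev 11: PC=3 idx=3 pred=N actual=N -> ctr[3]=0
Ev 12: PC=3 idx=3 pred=N actual=T -> ctr[3]=1

Answer: 2 2 2 1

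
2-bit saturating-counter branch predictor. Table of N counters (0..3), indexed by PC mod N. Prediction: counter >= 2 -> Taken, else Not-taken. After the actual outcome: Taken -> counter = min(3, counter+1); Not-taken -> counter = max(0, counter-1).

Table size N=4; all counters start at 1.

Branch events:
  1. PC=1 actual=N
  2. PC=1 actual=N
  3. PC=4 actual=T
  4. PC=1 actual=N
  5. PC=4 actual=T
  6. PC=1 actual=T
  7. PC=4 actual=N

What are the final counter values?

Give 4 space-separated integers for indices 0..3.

Answer: 2 1 1 1

Derivation:
Ev 1: PC=1 idx=1 pred=N actual=N -> ctr[1]=0
Ev 2: PC=1 idx=1 pred=N actual=N -> ctr[1]=0
Ev 3: PC=4 idx=0 pred=N actual=T -> ctr[0]=2
Ev 4: PC=1 idx=1 pred=N actual=N -> ctr[1]=0
Ev 5: PC=4 idx=0 pred=T actual=T -> ctr[0]=3
Ev 6: PC=1 idx=1 pred=N actual=T -> ctr[1]=1
Ev 7: PC=4 idx=0 pred=T actual=N -> ctr[0]=2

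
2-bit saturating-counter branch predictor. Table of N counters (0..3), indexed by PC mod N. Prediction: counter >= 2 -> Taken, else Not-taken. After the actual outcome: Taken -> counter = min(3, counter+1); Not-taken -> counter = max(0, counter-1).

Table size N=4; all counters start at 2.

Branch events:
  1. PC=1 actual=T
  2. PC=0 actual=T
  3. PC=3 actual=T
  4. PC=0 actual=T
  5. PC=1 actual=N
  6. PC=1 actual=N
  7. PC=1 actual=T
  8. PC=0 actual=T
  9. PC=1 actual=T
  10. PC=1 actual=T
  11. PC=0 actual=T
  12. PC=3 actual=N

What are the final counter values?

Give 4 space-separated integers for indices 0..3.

Answer: 3 3 2 2

Derivation:
Ev 1: PC=1 idx=1 pred=T actual=T -> ctr[1]=3
Ev 2: PC=0 idx=0 pred=T actual=T -> ctr[0]=3
Ev 3: PC=3 idx=3 pred=T actual=T -> ctr[3]=3
Ev 4: PC=0 idx=0 pred=T actual=T -> ctr[0]=3
Ev 5: PC=1 idx=1 pred=T actual=N -> ctr[1]=2
Ev 6: PC=1 idx=1 pred=T actual=N -> ctr[1]=1
Ev 7: PC=1 idx=1 pred=N actual=T -> ctr[1]=2
Ev 8: PC=0 idx=0 pred=T actual=T -> ctr[0]=3
Ev 9: PC=1 idx=1 pred=T actual=T -> ctr[1]=3
Ev 10: PC=1 idx=1 pred=T actual=T -> ctr[1]=3
Ev 11: PC=0 idx=0 pred=T actual=T -> ctr[0]=3
Ev 12: PC=3 idx=3 pred=T actual=N -> ctr[3]=2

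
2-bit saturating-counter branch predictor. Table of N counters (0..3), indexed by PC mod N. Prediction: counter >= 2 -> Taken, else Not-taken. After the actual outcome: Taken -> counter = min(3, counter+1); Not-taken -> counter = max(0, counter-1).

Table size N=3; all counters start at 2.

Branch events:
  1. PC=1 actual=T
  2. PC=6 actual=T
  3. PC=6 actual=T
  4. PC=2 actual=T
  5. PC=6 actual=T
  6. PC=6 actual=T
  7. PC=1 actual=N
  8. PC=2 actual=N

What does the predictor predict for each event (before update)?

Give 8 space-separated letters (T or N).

Answer: T T T T T T T T

Derivation:
Ev 1: PC=1 idx=1 pred=T actual=T -> ctr[1]=3
Ev 2: PC=6 idx=0 pred=T actual=T -> ctr[0]=3
Ev 3: PC=6 idx=0 pred=T actual=T -> ctr[0]=3
Ev 4: PC=2 idx=2 pred=T actual=T -> ctr[2]=3
Ev 5: PC=6 idx=0 pred=T actual=T -> ctr[0]=3
Ev 6: PC=6 idx=0 pred=T actual=T -> ctr[0]=3
Ev 7: PC=1 idx=1 pred=T actual=N -> ctr[1]=2
Ev 8: PC=2 idx=2 pred=T actual=N -> ctr[2]=2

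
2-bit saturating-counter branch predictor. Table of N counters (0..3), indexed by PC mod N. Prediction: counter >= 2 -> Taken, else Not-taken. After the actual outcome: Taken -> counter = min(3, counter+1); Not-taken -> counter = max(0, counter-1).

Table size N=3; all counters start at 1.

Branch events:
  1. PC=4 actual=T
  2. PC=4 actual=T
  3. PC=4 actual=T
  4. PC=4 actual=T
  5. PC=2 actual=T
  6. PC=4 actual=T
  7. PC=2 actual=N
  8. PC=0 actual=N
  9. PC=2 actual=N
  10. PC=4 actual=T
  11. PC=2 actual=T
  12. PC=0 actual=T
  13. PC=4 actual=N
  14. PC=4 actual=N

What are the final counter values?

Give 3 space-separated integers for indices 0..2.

Answer: 1 1 1

Derivation:
Ev 1: PC=4 idx=1 pred=N actual=T -> ctr[1]=2
Ev 2: PC=4 idx=1 pred=T actual=T -> ctr[1]=3
Ev 3: PC=4 idx=1 pred=T actual=T -> ctr[1]=3
Ev 4: PC=4 idx=1 pred=T actual=T -> ctr[1]=3
Ev 5: PC=2 idx=2 pred=N actual=T -> ctr[2]=2
Ev 6: PC=4 idx=1 pred=T actual=T -> ctr[1]=3
Ev 7: PC=2 idx=2 pred=T actual=N -> ctr[2]=1
Ev 8: PC=0 idx=0 pred=N actual=N -> ctr[0]=0
Ev 9: PC=2 idx=2 pred=N actual=N -> ctr[2]=0
Ev 10: PC=4 idx=1 pred=T actual=T -> ctr[1]=3
Ev 11: PC=2 idx=2 pred=N actual=T -> ctr[2]=1
Ev 12: PC=0 idx=0 pred=N actual=T -> ctr[0]=1
Ev 13: PC=4 idx=1 pred=T actual=N -> ctr[1]=2
Ev 14: PC=4 idx=1 pred=T actual=N -> ctr[1]=1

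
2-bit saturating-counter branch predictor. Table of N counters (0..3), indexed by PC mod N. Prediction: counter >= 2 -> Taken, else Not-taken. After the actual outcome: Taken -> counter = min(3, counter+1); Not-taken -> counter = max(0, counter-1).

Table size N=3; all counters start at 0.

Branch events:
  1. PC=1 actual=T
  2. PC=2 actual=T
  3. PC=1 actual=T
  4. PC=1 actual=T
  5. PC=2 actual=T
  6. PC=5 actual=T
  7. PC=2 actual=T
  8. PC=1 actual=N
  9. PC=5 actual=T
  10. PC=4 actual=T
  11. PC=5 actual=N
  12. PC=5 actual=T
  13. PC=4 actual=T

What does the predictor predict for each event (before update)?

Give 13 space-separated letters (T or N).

Answer: N N N T N T T T T T T T T

Derivation:
Ev 1: PC=1 idx=1 pred=N actual=T -> ctr[1]=1
Ev 2: PC=2 idx=2 pred=N actual=T -> ctr[2]=1
Ev 3: PC=1 idx=1 pred=N actual=T -> ctr[1]=2
Ev 4: PC=1 idx=1 pred=T actual=T -> ctr[1]=3
Ev 5: PC=2 idx=2 pred=N actual=T -> ctr[2]=2
Ev 6: PC=5 idx=2 pred=T actual=T -> ctr[2]=3
Ev 7: PC=2 idx=2 pred=T actual=T -> ctr[2]=3
Ev 8: PC=1 idx=1 pred=T actual=N -> ctr[1]=2
Ev 9: PC=5 idx=2 pred=T actual=T -> ctr[2]=3
Ev 10: PC=4 idx=1 pred=T actual=T -> ctr[1]=3
Ev 11: PC=5 idx=2 pred=T actual=N -> ctr[2]=2
Ev 12: PC=5 idx=2 pred=T actual=T -> ctr[2]=3
Ev 13: PC=4 idx=1 pred=T actual=T -> ctr[1]=3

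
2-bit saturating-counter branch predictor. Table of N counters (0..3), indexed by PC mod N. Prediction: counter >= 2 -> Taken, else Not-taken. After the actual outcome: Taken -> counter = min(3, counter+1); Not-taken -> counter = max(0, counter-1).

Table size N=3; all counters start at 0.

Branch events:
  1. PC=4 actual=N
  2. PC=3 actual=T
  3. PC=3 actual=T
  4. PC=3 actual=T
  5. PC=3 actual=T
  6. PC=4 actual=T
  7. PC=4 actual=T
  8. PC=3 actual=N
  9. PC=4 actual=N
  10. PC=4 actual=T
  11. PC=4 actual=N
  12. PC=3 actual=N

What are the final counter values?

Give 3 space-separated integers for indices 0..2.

Ev 1: PC=4 idx=1 pred=N actual=N -> ctr[1]=0
Ev 2: PC=3 idx=0 pred=N actual=T -> ctr[0]=1
Ev 3: PC=3 idx=0 pred=N actual=T -> ctr[0]=2
Ev 4: PC=3 idx=0 pred=T actual=T -> ctr[0]=3
Ev 5: PC=3 idx=0 pred=T actual=T -> ctr[0]=3
Ev 6: PC=4 idx=1 pred=N actual=T -> ctr[1]=1
Ev 7: PC=4 idx=1 pred=N actual=T -> ctr[1]=2
Ev 8: PC=3 idx=0 pred=T actual=N -> ctr[0]=2
Ev 9: PC=4 idx=1 pred=T actual=N -> ctr[1]=1
Ev 10: PC=4 idx=1 pred=N actual=T -> ctr[1]=2
Ev 11: PC=4 idx=1 pred=T actual=N -> ctr[1]=1
Ev 12: PC=3 idx=0 pred=T actual=N -> ctr[0]=1

Answer: 1 1 0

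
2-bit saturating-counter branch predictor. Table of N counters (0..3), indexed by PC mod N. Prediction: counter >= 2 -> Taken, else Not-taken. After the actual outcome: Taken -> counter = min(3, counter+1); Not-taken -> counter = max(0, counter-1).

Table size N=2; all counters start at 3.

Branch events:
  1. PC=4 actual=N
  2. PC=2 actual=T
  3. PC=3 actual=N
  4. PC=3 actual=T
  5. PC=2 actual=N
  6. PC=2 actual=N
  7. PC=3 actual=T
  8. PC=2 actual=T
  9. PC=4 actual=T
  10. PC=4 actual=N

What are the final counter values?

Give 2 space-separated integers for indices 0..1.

Ev 1: PC=4 idx=0 pred=T actual=N -> ctr[0]=2
Ev 2: PC=2 idx=0 pred=T actual=T -> ctr[0]=3
Ev 3: PC=3 idx=1 pred=T actual=N -> ctr[1]=2
Ev 4: PC=3 idx=1 pred=T actual=T -> ctr[1]=3
Ev 5: PC=2 idx=0 pred=T actual=N -> ctr[0]=2
Ev 6: PC=2 idx=0 pred=T actual=N -> ctr[0]=1
Ev 7: PC=3 idx=1 pred=T actual=T -> ctr[1]=3
Ev 8: PC=2 idx=0 pred=N actual=T -> ctr[0]=2
Ev 9: PC=4 idx=0 pred=T actual=T -> ctr[0]=3
Ev 10: PC=4 idx=0 pred=T actual=N -> ctr[0]=2

Answer: 2 3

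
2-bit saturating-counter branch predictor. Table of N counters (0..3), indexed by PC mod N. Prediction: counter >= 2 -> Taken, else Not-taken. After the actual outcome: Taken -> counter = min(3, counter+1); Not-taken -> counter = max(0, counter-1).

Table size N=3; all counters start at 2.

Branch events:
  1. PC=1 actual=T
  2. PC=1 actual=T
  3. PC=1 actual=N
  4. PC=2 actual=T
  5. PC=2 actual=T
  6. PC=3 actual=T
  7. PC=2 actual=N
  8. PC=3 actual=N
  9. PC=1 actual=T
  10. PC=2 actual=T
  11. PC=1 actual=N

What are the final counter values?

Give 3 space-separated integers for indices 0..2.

Ev 1: PC=1 idx=1 pred=T actual=T -> ctr[1]=3
Ev 2: PC=1 idx=1 pred=T actual=T -> ctr[1]=3
Ev 3: PC=1 idx=1 pred=T actual=N -> ctr[1]=2
Ev 4: PC=2 idx=2 pred=T actual=T -> ctr[2]=3
Ev 5: PC=2 idx=2 pred=T actual=T -> ctr[2]=3
Ev 6: PC=3 idx=0 pred=T actual=T -> ctr[0]=3
Ev 7: PC=2 idx=2 pred=T actual=N -> ctr[2]=2
Ev 8: PC=3 idx=0 pred=T actual=N -> ctr[0]=2
Ev 9: PC=1 idx=1 pred=T actual=T -> ctr[1]=3
Ev 10: PC=2 idx=2 pred=T actual=T -> ctr[2]=3
Ev 11: PC=1 idx=1 pred=T actual=N -> ctr[1]=2

Answer: 2 2 3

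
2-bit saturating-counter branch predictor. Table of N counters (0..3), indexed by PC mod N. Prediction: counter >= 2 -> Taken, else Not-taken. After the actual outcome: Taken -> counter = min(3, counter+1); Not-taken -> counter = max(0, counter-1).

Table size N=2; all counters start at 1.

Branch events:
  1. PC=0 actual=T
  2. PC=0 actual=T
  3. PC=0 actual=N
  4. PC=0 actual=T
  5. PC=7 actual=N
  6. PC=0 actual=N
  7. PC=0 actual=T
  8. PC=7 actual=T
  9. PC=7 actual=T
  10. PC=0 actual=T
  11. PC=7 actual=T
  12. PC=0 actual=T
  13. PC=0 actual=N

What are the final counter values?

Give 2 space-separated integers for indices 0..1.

Ev 1: PC=0 idx=0 pred=N actual=T -> ctr[0]=2
Ev 2: PC=0 idx=0 pred=T actual=T -> ctr[0]=3
Ev 3: PC=0 idx=0 pred=T actual=N -> ctr[0]=2
Ev 4: PC=0 idx=0 pred=T actual=T -> ctr[0]=3
Ev 5: PC=7 idx=1 pred=N actual=N -> ctr[1]=0
Ev 6: PC=0 idx=0 pred=T actual=N -> ctr[0]=2
Ev 7: PC=0 idx=0 pred=T actual=T -> ctr[0]=3
Ev 8: PC=7 idx=1 pred=N actual=T -> ctr[1]=1
Ev 9: PC=7 idx=1 pred=N actual=T -> ctr[1]=2
Ev 10: PC=0 idx=0 pred=T actual=T -> ctr[0]=3
Ev 11: PC=7 idx=1 pred=T actual=T -> ctr[1]=3
Ev 12: PC=0 idx=0 pred=T actual=T -> ctr[0]=3
Ev 13: PC=0 idx=0 pred=T actual=N -> ctr[0]=2

Answer: 2 3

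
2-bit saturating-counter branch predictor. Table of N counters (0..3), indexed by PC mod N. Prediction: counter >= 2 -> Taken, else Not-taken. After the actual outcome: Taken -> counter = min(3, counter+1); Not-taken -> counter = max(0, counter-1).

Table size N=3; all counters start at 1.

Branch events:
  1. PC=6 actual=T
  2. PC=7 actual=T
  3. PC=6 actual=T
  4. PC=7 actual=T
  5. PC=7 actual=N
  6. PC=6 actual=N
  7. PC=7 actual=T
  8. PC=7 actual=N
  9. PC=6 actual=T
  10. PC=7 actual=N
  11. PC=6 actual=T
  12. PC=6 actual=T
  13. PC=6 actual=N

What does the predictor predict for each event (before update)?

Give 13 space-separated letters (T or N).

Answer: N N T T T T T T T T T T T

Derivation:
Ev 1: PC=6 idx=0 pred=N actual=T -> ctr[0]=2
Ev 2: PC=7 idx=1 pred=N actual=T -> ctr[1]=2
Ev 3: PC=6 idx=0 pred=T actual=T -> ctr[0]=3
Ev 4: PC=7 idx=1 pred=T actual=T -> ctr[1]=3
Ev 5: PC=7 idx=1 pred=T actual=N -> ctr[1]=2
Ev 6: PC=6 idx=0 pred=T actual=N -> ctr[0]=2
Ev 7: PC=7 idx=1 pred=T actual=T -> ctr[1]=3
Ev 8: PC=7 idx=1 pred=T actual=N -> ctr[1]=2
Ev 9: PC=6 idx=0 pred=T actual=T -> ctr[0]=3
Ev 10: PC=7 idx=1 pred=T actual=N -> ctr[1]=1
Ev 11: PC=6 idx=0 pred=T actual=T -> ctr[0]=3
Ev 12: PC=6 idx=0 pred=T actual=T -> ctr[0]=3
Ev 13: PC=6 idx=0 pred=T actual=N -> ctr[0]=2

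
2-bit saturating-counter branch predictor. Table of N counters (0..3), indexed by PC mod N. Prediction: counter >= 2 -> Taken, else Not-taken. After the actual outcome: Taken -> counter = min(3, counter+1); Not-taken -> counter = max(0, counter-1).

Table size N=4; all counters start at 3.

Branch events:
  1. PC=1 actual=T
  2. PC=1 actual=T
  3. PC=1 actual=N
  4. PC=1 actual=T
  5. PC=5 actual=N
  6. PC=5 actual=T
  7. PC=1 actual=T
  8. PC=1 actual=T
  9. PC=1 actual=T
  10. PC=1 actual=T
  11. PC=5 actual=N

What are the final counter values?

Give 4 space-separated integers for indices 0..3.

Ev 1: PC=1 idx=1 pred=T actual=T -> ctr[1]=3
Ev 2: PC=1 idx=1 pred=T actual=T -> ctr[1]=3
Ev 3: PC=1 idx=1 pred=T actual=N -> ctr[1]=2
Ev 4: PC=1 idx=1 pred=T actual=T -> ctr[1]=3
Ev 5: PC=5 idx=1 pred=T actual=N -> ctr[1]=2
Ev 6: PC=5 idx=1 pred=T actual=T -> ctr[1]=3
Ev 7: PC=1 idx=1 pred=T actual=T -> ctr[1]=3
Ev 8: PC=1 idx=1 pred=T actual=T -> ctr[1]=3
Ev 9: PC=1 idx=1 pred=T actual=T -> ctr[1]=3
Ev 10: PC=1 idx=1 pred=T actual=T -> ctr[1]=3
Ev 11: PC=5 idx=1 pred=T actual=N -> ctr[1]=2

Answer: 3 2 3 3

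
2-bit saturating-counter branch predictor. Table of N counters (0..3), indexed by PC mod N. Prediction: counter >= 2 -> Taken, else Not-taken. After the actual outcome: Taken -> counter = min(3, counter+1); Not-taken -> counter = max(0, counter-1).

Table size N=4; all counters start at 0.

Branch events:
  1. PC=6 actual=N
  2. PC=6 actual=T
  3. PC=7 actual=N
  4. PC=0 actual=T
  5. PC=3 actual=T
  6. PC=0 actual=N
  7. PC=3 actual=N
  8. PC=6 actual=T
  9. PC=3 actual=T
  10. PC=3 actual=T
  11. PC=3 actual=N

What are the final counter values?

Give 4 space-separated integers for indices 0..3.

Answer: 0 0 2 1

Derivation:
Ev 1: PC=6 idx=2 pred=N actual=N -> ctr[2]=0
Ev 2: PC=6 idx=2 pred=N actual=T -> ctr[2]=1
Ev 3: PC=7 idx=3 pred=N actual=N -> ctr[3]=0
Ev 4: PC=0 idx=0 pred=N actual=T -> ctr[0]=1
Ev 5: PC=3 idx=3 pred=N actual=T -> ctr[3]=1
Ev 6: PC=0 idx=0 pred=N actual=N -> ctr[0]=0
Ev 7: PC=3 idx=3 pred=N actual=N -> ctr[3]=0
Ev 8: PC=6 idx=2 pred=N actual=T -> ctr[2]=2
Ev 9: PC=3 idx=3 pred=N actual=T -> ctr[3]=1
Ev 10: PC=3 idx=3 pred=N actual=T -> ctr[3]=2
Ev 11: PC=3 idx=3 pred=T actual=N -> ctr[3]=1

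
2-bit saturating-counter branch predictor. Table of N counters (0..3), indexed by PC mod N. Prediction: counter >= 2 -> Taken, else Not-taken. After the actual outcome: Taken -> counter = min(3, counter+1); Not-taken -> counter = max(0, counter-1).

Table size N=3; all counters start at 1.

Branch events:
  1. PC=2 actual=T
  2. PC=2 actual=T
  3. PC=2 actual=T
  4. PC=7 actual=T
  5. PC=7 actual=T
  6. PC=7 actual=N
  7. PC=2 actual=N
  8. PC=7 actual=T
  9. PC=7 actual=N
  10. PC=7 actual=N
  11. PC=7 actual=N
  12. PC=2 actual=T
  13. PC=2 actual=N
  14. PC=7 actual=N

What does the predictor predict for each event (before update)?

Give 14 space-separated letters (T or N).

Answer: N T T N T T T T T T N T T N

Derivation:
Ev 1: PC=2 idx=2 pred=N actual=T -> ctr[2]=2
Ev 2: PC=2 idx=2 pred=T actual=T -> ctr[2]=3
Ev 3: PC=2 idx=2 pred=T actual=T -> ctr[2]=3
Ev 4: PC=7 idx=1 pred=N actual=T -> ctr[1]=2
Ev 5: PC=7 idx=1 pred=T actual=T -> ctr[1]=3
Ev 6: PC=7 idx=1 pred=T actual=N -> ctr[1]=2
Ev 7: PC=2 idx=2 pred=T actual=N -> ctr[2]=2
Ev 8: PC=7 idx=1 pred=T actual=T -> ctr[1]=3
Ev 9: PC=7 idx=1 pred=T actual=N -> ctr[1]=2
Ev 10: PC=7 idx=1 pred=T actual=N -> ctr[1]=1
Ev 11: PC=7 idx=1 pred=N actual=N -> ctr[1]=0
Ev 12: PC=2 idx=2 pred=T actual=T -> ctr[2]=3
Ev 13: PC=2 idx=2 pred=T actual=N -> ctr[2]=2
Ev 14: PC=7 idx=1 pred=N actual=N -> ctr[1]=0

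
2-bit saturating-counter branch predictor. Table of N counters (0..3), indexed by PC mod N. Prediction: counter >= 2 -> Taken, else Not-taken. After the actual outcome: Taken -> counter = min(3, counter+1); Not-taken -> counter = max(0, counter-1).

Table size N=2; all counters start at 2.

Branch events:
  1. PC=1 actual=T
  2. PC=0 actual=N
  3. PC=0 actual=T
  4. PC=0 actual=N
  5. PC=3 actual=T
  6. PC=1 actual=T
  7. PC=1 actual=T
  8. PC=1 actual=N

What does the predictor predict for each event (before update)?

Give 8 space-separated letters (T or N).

Answer: T T N T T T T T

Derivation:
Ev 1: PC=1 idx=1 pred=T actual=T -> ctr[1]=3
Ev 2: PC=0 idx=0 pred=T actual=N -> ctr[0]=1
Ev 3: PC=0 idx=0 pred=N actual=T -> ctr[0]=2
Ev 4: PC=0 idx=0 pred=T actual=N -> ctr[0]=1
Ev 5: PC=3 idx=1 pred=T actual=T -> ctr[1]=3
Ev 6: PC=1 idx=1 pred=T actual=T -> ctr[1]=3
Ev 7: PC=1 idx=1 pred=T actual=T -> ctr[1]=3
Ev 8: PC=1 idx=1 pred=T actual=N -> ctr[1]=2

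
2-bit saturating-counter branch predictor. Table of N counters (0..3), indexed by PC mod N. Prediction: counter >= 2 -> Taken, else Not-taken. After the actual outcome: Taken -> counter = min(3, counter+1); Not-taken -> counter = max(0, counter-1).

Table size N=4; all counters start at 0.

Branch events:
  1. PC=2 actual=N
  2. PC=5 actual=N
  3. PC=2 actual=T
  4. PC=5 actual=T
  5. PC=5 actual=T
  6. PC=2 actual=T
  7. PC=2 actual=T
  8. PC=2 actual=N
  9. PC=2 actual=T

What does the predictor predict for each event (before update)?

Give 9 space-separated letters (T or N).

Ev 1: PC=2 idx=2 pred=N actual=N -> ctr[2]=0
Ev 2: PC=5 idx=1 pred=N actual=N -> ctr[1]=0
Ev 3: PC=2 idx=2 pred=N actual=T -> ctr[2]=1
Ev 4: PC=5 idx=1 pred=N actual=T -> ctr[1]=1
Ev 5: PC=5 idx=1 pred=N actual=T -> ctr[1]=2
Ev 6: PC=2 idx=2 pred=N actual=T -> ctr[2]=2
Ev 7: PC=2 idx=2 pred=T actual=T -> ctr[2]=3
Ev 8: PC=2 idx=2 pred=T actual=N -> ctr[2]=2
Ev 9: PC=2 idx=2 pred=T actual=T -> ctr[2]=3

Answer: N N N N N N T T T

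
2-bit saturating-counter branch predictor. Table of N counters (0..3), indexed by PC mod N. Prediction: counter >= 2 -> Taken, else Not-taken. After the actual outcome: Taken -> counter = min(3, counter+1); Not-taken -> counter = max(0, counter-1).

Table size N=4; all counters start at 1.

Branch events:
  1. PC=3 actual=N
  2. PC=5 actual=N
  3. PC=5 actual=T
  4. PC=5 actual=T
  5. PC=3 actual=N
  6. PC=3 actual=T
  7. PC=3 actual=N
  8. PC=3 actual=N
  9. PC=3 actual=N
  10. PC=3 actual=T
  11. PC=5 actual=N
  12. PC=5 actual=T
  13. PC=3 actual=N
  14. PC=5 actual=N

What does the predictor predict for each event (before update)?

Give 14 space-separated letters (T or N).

Answer: N N N N N N N N N N T N N T

Derivation:
Ev 1: PC=3 idx=3 pred=N actual=N -> ctr[3]=0
Ev 2: PC=5 idx=1 pred=N actual=N -> ctr[1]=0
Ev 3: PC=5 idx=1 pred=N actual=T -> ctr[1]=1
Ev 4: PC=5 idx=1 pred=N actual=T -> ctr[1]=2
Ev 5: PC=3 idx=3 pred=N actual=N -> ctr[3]=0
Ev 6: PC=3 idx=3 pred=N actual=T -> ctr[3]=1
Ev 7: PC=3 idx=3 pred=N actual=N -> ctr[3]=0
Ev 8: PC=3 idx=3 pred=N actual=N -> ctr[3]=0
Ev 9: PC=3 idx=3 pred=N actual=N -> ctr[3]=0
Ev 10: PC=3 idx=3 pred=N actual=T -> ctr[3]=1
Ev 11: PC=5 idx=1 pred=T actual=N -> ctr[1]=1
Ev 12: PC=5 idx=1 pred=N actual=T -> ctr[1]=2
Ev 13: PC=3 idx=3 pred=N actual=N -> ctr[3]=0
Ev 14: PC=5 idx=1 pred=T actual=N -> ctr[1]=1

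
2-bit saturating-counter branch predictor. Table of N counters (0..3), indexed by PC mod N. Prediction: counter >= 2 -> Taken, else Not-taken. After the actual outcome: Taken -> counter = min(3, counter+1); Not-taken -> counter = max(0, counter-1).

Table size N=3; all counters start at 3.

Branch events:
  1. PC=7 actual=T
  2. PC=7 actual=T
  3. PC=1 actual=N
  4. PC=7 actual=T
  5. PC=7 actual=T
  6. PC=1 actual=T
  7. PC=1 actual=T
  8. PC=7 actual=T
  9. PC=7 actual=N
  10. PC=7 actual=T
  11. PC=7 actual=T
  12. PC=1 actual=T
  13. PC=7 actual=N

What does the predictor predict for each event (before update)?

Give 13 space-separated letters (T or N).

Answer: T T T T T T T T T T T T T

Derivation:
Ev 1: PC=7 idx=1 pred=T actual=T -> ctr[1]=3
Ev 2: PC=7 idx=1 pred=T actual=T -> ctr[1]=3
Ev 3: PC=1 idx=1 pred=T actual=N -> ctr[1]=2
Ev 4: PC=7 idx=1 pred=T actual=T -> ctr[1]=3
Ev 5: PC=7 idx=1 pred=T actual=T -> ctr[1]=3
Ev 6: PC=1 idx=1 pred=T actual=T -> ctr[1]=3
Ev 7: PC=1 idx=1 pred=T actual=T -> ctr[1]=3
Ev 8: PC=7 idx=1 pred=T actual=T -> ctr[1]=3
Ev 9: PC=7 idx=1 pred=T actual=N -> ctr[1]=2
Ev 10: PC=7 idx=1 pred=T actual=T -> ctr[1]=3
Ev 11: PC=7 idx=1 pred=T actual=T -> ctr[1]=3
Ev 12: PC=1 idx=1 pred=T actual=T -> ctr[1]=3
Ev 13: PC=7 idx=1 pred=T actual=N -> ctr[1]=2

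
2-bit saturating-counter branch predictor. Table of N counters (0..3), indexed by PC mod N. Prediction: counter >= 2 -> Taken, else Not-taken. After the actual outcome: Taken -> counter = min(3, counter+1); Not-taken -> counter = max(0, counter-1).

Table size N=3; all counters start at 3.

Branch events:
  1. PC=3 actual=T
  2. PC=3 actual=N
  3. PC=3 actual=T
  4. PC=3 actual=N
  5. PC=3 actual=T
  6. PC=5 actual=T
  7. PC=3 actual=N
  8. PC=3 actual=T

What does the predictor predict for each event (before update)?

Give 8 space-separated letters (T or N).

Ev 1: PC=3 idx=0 pred=T actual=T -> ctr[0]=3
Ev 2: PC=3 idx=0 pred=T actual=N -> ctr[0]=2
Ev 3: PC=3 idx=0 pred=T actual=T -> ctr[0]=3
Ev 4: PC=3 idx=0 pred=T actual=N -> ctr[0]=2
Ev 5: PC=3 idx=0 pred=T actual=T -> ctr[0]=3
Ev 6: PC=5 idx=2 pred=T actual=T -> ctr[2]=3
Ev 7: PC=3 idx=0 pred=T actual=N -> ctr[0]=2
Ev 8: PC=3 idx=0 pred=T actual=T -> ctr[0]=3

Answer: T T T T T T T T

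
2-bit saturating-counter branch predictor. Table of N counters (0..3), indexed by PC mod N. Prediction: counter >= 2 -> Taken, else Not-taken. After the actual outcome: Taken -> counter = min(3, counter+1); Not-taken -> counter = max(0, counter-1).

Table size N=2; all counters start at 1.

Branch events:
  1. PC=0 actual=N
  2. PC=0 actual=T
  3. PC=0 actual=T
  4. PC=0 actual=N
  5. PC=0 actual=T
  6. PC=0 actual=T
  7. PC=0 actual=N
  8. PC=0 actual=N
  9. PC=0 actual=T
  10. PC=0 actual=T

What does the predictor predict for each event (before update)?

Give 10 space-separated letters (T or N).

Answer: N N N T N T T T N T

Derivation:
Ev 1: PC=0 idx=0 pred=N actual=N -> ctr[0]=0
Ev 2: PC=0 idx=0 pred=N actual=T -> ctr[0]=1
Ev 3: PC=0 idx=0 pred=N actual=T -> ctr[0]=2
Ev 4: PC=0 idx=0 pred=T actual=N -> ctr[0]=1
Ev 5: PC=0 idx=0 pred=N actual=T -> ctr[0]=2
Ev 6: PC=0 idx=0 pred=T actual=T -> ctr[0]=3
Ev 7: PC=0 idx=0 pred=T actual=N -> ctr[0]=2
Ev 8: PC=0 idx=0 pred=T actual=N -> ctr[0]=1
Ev 9: PC=0 idx=0 pred=N actual=T -> ctr[0]=2
Ev 10: PC=0 idx=0 pred=T actual=T -> ctr[0]=3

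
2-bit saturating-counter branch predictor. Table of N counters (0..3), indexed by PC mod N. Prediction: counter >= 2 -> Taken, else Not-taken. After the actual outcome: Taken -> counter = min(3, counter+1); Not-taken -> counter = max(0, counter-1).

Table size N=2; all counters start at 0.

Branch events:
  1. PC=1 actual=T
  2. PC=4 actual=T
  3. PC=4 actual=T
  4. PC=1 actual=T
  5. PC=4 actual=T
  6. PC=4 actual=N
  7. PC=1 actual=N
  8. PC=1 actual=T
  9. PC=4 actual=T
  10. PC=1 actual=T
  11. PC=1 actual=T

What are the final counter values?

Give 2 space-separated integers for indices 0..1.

Ev 1: PC=1 idx=1 pred=N actual=T -> ctr[1]=1
Ev 2: PC=4 idx=0 pred=N actual=T -> ctr[0]=1
Ev 3: PC=4 idx=0 pred=N actual=T -> ctr[0]=2
Ev 4: PC=1 idx=1 pred=N actual=T -> ctr[1]=2
Ev 5: PC=4 idx=0 pred=T actual=T -> ctr[0]=3
Ev 6: PC=4 idx=0 pred=T actual=N -> ctr[0]=2
Ev 7: PC=1 idx=1 pred=T actual=N -> ctr[1]=1
Ev 8: PC=1 idx=1 pred=N actual=T -> ctr[1]=2
Ev 9: PC=4 idx=0 pred=T actual=T -> ctr[0]=3
Ev 10: PC=1 idx=1 pred=T actual=T -> ctr[1]=3
Ev 11: PC=1 idx=1 pred=T actual=T -> ctr[1]=3

Answer: 3 3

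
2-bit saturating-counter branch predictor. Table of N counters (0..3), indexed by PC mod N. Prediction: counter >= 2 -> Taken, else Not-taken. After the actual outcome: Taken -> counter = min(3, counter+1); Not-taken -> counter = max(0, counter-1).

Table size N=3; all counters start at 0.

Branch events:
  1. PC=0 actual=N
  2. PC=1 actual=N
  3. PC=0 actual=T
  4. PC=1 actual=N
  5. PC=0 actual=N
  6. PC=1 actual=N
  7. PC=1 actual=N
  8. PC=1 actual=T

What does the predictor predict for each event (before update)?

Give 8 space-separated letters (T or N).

Answer: N N N N N N N N

Derivation:
Ev 1: PC=0 idx=0 pred=N actual=N -> ctr[0]=0
Ev 2: PC=1 idx=1 pred=N actual=N -> ctr[1]=0
Ev 3: PC=0 idx=0 pred=N actual=T -> ctr[0]=1
Ev 4: PC=1 idx=1 pred=N actual=N -> ctr[1]=0
Ev 5: PC=0 idx=0 pred=N actual=N -> ctr[0]=0
Ev 6: PC=1 idx=1 pred=N actual=N -> ctr[1]=0
Ev 7: PC=1 idx=1 pred=N actual=N -> ctr[1]=0
Ev 8: PC=1 idx=1 pred=N actual=T -> ctr[1]=1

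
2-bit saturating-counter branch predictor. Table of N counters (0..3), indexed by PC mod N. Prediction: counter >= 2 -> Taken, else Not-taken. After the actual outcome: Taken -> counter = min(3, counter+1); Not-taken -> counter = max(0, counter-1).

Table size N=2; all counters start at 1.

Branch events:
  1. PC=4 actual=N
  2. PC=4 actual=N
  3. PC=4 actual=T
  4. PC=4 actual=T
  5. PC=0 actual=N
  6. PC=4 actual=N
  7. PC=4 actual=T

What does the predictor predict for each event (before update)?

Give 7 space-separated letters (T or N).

Ev 1: PC=4 idx=0 pred=N actual=N -> ctr[0]=0
Ev 2: PC=4 idx=0 pred=N actual=N -> ctr[0]=0
Ev 3: PC=4 idx=0 pred=N actual=T -> ctr[0]=1
Ev 4: PC=4 idx=0 pred=N actual=T -> ctr[0]=2
Ev 5: PC=0 idx=0 pred=T actual=N -> ctr[0]=1
Ev 6: PC=4 idx=0 pred=N actual=N -> ctr[0]=0
Ev 7: PC=4 idx=0 pred=N actual=T -> ctr[0]=1

Answer: N N N N T N N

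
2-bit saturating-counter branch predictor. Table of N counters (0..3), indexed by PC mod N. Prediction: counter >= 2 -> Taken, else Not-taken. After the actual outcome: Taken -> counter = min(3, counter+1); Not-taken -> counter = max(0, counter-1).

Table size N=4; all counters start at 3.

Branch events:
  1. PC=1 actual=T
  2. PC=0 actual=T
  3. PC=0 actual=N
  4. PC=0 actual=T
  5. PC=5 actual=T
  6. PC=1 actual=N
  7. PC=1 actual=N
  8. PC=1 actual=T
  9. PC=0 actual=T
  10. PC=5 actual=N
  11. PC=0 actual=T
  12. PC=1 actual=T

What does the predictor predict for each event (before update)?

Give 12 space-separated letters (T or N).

Answer: T T T T T T T N T T T N

Derivation:
Ev 1: PC=1 idx=1 pred=T actual=T -> ctr[1]=3
Ev 2: PC=0 idx=0 pred=T actual=T -> ctr[0]=3
Ev 3: PC=0 idx=0 pred=T actual=N -> ctr[0]=2
Ev 4: PC=0 idx=0 pred=T actual=T -> ctr[0]=3
Ev 5: PC=5 idx=1 pred=T actual=T -> ctr[1]=3
Ev 6: PC=1 idx=1 pred=T actual=N -> ctr[1]=2
Ev 7: PC=1 idx=1 pred=T actual=N -> ctr[1]=1
Ev 8: PC=1 idx=1 pred=N actual=T -> ctr[1]=2
Ev 9: PC=0 idx=0 pred=T actual=T -> ctr[0]=3
Ev 10: PC=5 idx=1 pred=T actual=N -> ctr[1]=1
Ev 11: PC=0 idx=0 pred=T actual=T -> ctr[0]=3
Ev 12: PC=1 idx=1 pred=N actual=T -> ctr[1]=2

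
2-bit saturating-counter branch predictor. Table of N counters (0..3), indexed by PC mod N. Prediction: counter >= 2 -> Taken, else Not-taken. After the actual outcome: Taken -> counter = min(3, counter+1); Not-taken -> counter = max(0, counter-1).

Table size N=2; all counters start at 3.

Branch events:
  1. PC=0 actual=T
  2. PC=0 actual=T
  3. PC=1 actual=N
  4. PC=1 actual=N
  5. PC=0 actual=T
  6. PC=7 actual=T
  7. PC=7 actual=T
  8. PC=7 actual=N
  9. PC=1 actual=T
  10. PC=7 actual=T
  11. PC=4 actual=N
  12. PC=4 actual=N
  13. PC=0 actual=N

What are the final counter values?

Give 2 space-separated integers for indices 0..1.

Answer: 0 3

Derivation:
Ev 1: PC=0 idx=0 pred=T actual=T -> ctr[0]=3
Ev 2: PC=0 idx=0 pred=T actual=T -> ctr[0]=3
Ev 3: PC=1 idx=1 pred=T actual=N -> ctr[1]=2
Ev 4: PC=1 idx=1 pred=T actual=N -> ctr[1]=1
Ev 5: PC=0 idx=0 pred=T actual=T -> ctr[0]=3
Ev 6: PC=7 idx=1 pred=N actual=T -> ctr[1]=2
Ev 7: PC=7 idx=1 pred=T actual=T -> ctr[1]=3
Ev 8: PC=7 idx=1 pred=T actual=N -> ctr[1]=2
Ev 9: PC=1 idx=1 pred=T actual=T -> ctr[1]=3
Ev 10: PC=7 idx=1 pred=T actual=T -> ctr[1]=3
Ev 11: PC=4 idx=0 pred=T actual=N -> ctr[0]=2
Ev 12: PC=4 idx=0 pred=T actual=N -> ctr[0]=1
Ev 13: PC=0 idx=0 pred=N actual=N -> ctr[0]=0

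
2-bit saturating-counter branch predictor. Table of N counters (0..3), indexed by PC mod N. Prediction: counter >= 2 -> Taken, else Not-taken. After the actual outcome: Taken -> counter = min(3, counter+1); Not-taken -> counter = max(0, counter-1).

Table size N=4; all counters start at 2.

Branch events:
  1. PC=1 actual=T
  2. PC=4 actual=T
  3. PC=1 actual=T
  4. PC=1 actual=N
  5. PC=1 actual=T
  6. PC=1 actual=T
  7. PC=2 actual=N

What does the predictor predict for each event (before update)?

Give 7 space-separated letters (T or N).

Answer: T T T T T T T

Derivation:
Ev 1: PC=1 idx=1 pred=T actual=T -> ctr[1]=3
Ev 2: PC=4 idx=0 pred=T actual=T -> ctr[0]=3
Ev 3: PC=1 idx=1 pred=T actual=T -> ctr[1]=3
Ev 4: PC=1 idx=1 pred=T actual=N -> ctr[1]=2
Ev 5: PC=1 idx=1 pred=T actual=T -> ctr[1]=3
Ev 6: PC=1 idx=1 pred=T actual=T -> ctr[1]=3
Ev 7: PC=2 idx=2 pred=T actual=N -> ctr[2]=1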